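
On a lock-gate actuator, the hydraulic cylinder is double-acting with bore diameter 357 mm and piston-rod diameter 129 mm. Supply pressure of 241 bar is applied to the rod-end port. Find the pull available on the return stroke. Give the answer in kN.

F ≈ 2100 kN

Rod-side annular area A_ann = π/4 × (357² − 129²) = 87030 mm^2
On retraction the pressure acts on the annular area (bore minus rod).
F = P × A_ann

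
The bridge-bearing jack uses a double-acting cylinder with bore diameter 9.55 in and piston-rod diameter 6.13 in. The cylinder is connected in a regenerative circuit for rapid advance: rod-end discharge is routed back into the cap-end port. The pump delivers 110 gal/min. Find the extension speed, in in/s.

v ≈ 14.3 in/s

In regeneration the rod-end outflow joins the pump flow into the cap end, so the net volume the pump must supply per unit advance equals the rod cross-section area.
Rod cross-section A_rod = π/4 × (6.13 in)² = 29.51 in^2
v = Q_pump / A_rod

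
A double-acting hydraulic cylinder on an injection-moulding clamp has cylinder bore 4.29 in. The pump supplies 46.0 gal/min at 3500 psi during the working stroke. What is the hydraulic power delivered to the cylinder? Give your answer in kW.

Hydraulic power = P × Q

W ≈ 70.0 kW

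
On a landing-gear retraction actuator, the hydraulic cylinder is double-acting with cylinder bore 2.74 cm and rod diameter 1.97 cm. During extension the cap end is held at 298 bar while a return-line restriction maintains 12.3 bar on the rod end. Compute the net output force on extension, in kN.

Cap-side area A_cap = π/4 × (2.74 cm)² = 5.896 cm^2
Rod-side annular area A_ann = π/4 × (2.74² − 1.97²) = 2.848 cm^2
Net thrust = P_cap·A_cap − P_rod·A_ann = 17.57 kN − 0.3504 kN

F ≈ 17.2 kN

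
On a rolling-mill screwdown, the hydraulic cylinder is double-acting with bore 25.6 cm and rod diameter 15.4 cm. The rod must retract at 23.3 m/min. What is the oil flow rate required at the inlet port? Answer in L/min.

Rod-side annular area A_ann = π/4 × (25.6² − 15.4²) = 328.5 cm^2
Q = A × v

Q ≈ 765 L/min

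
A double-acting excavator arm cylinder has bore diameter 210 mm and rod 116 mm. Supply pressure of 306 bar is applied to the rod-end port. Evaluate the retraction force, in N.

Rod-side annular area A_ann = π/4 × (210² − 116²) = 24070 mm^2
On retraction the pressure acts on the annular area (bore minus rod).
F = P × A_ann

F ≈ 7.36e5 N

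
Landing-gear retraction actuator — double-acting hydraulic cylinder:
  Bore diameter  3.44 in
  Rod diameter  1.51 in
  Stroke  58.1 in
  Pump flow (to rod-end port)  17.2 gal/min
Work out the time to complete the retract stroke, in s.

Rod-side annular area A_ann = π/4 × (3.44² − 1.51²) = 7.503 in^2
Swept volume V = A × L; t = V / Q = A·L / Q

t ≈ 6.58 s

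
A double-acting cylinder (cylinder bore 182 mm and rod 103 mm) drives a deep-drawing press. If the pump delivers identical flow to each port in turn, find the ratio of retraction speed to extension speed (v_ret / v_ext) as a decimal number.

v_ret/v_ext ≈ 1.47

Cap-side area A_cap = π/4 × (182 mm)² = 26020 mm^2
Rod-side annular area A_ann = π/4 × (182² − 103²) = 17680 mm^2
For equal Q, v ∝ 1/A, so v_ret/v_ext = A_cap/A_ann.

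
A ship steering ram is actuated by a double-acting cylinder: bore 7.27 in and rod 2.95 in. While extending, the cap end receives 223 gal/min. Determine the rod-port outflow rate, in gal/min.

Cap-side area A_cap = π/4 × (7.27 in)² = 41.51 in^2
Rod-side annular area A_ann = π/4 × (7.27² − 2.95²) = 34.68 in^2
Piston speed v = Q_in/A_cap; rod-end outflow Q_out = v × A_ann = Q_in × A_ann/A_cap.

Q_out ≈ 186 gal/min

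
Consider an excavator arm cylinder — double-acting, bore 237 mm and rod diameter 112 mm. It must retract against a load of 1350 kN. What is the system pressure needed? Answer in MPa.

P ≈ 39.4 MPa

Rod-side annular area A_ann = π/4 × (237² − 112²) = 34260 mm^2
Retraction: pressure acts on the annular area.
P = F / A = 1350 kN / A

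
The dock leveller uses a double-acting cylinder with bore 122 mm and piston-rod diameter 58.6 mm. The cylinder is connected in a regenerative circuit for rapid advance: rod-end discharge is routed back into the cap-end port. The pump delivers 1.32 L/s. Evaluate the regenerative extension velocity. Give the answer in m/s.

v ≈ 0.489 m/s

In regeneration the rod-end outflow joins the pump flow into the cap end, so the net volume the pump must supply per unit advance equals the rod cross-section area.
Rod cross-section A_rod = π/4 × (58.6 mm)² = 2697 mm^2
v = Q_pump / A_rod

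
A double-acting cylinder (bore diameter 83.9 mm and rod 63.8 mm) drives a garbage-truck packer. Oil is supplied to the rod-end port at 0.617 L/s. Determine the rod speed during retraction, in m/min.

Rod-side annular area A_ann = π/4 × (83.9² − 63.8²) = 2332 mm^2
Flow into the rod-end port fills the annular volume.
v = Q / A

v ≈ 15.9 m/min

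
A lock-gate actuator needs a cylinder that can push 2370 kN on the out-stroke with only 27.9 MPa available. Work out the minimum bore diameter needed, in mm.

D ≈ 329 mm

Extension force acts on the full piston face: F = P × (π/4)D².
D = √(4F / (πP)) = √(4 × 2370 kN / (π × 27.9 MPa))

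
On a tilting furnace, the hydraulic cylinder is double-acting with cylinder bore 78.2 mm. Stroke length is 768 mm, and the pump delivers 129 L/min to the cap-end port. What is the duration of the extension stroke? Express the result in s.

Cap-side area A_cap = π/4 × (78.2 mm)² = 4803 mm^2
Swept volume V = A × L; t = V / Q = A·L / Q

t ≈ 1.72 s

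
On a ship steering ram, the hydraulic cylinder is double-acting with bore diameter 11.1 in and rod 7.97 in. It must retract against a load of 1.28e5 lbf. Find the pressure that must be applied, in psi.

P ≈ 2730 psi

Rod-side annular area A_ann = π/4 × (11.1² − 7.97²) = 46.88 in^2
Retraction: pressure acts on the annular area.
P = F / A = 1.28e5 lbf / A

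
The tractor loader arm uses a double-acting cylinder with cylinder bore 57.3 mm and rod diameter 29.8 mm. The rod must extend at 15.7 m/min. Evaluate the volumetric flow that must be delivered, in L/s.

Cap-side area A_cap = π/4 × (57.3 mm)² = 2579 mm^2
Q = A × v

Q ≈ 0.675 L/s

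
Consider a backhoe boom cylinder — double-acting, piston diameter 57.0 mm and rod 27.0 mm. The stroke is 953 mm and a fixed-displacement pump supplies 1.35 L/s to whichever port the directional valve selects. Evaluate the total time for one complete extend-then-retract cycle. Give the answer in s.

Cap-side area A_cap = π/4 × (57.0 mm)² = 2552 mm^2
Rod-side annular area A_ann = π/4 × (57.0² − 27.0²) = 1979 mm^2
t_ext = A_cap·L/Q = 1.801 s
t_ret = A_ann·L/Q = 1.397 s
t_cycle = t_ext + t_ret

t ≈ 3.20 s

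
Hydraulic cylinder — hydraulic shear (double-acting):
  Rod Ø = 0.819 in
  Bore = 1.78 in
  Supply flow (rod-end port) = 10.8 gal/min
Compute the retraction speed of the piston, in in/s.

v ≈ 21.2 in/s

Rod-side annular area A_ann = π/4 × (1.78² − 0.819²) = 1.962 in^2
Flow into the rod-end port fills the annular volume.
v = Q / A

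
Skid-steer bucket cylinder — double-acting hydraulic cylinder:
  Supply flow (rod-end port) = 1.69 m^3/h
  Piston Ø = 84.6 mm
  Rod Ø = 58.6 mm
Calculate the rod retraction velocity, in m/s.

v ≈ 0.161 m/s

Rod-side annular area A_ann = π/4 × (84.6² − 58.6²) = 2924 mm^2
Flow into the rod-end port fills the annular volume.
v = Q / A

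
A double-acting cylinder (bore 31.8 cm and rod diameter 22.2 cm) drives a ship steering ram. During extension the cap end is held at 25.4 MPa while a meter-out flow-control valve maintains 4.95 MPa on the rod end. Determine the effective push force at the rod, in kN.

F ≈ 1820 kN

Cap-side area A_cap = π/4 × (31.8 cm)² = 794.2 cm^2
Rod-side annular area A_ann = π/4 × (31.8² − 22.2²) = 407.2 cm^2
Net thrust = P_cap·A_cap − P_rod·A_ann = 2017 kN − 201.5 kN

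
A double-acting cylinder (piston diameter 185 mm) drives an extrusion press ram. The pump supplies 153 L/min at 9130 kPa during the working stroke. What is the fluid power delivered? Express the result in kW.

Hydraulic power = P × Q

W ≈ 23.3 kW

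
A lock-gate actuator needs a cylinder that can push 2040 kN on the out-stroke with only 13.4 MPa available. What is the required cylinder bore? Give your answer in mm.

Extension force acts on the full piston face: F = P × (π/4)D².
D = √(4F / (πP)) = √(4 × 2040 kN / (π × 13.4 MPa))

D ≈ 440 mm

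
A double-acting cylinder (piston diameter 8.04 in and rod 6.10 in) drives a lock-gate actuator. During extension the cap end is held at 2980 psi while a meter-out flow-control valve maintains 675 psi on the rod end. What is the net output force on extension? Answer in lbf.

F ≈ 1.37e5 lbf

Cap-side area A_cap = π/4 × (8.04 in)² = 50.77 in^2
Rod-side annular area A_ann = π/4 × (8.04² − 6.10²) = 21.54 in^2
Net thrust = P_cap·A_cap − P_rod·A_ann = 1.513e5 lbf − 14540 lbf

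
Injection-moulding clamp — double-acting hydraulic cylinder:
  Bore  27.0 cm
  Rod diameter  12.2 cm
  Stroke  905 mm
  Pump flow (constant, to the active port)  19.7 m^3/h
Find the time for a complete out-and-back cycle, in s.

Cap-side area A_cap = π/4 × (27.0 cm)² = 572.6 cm^2
Rod-side annular area A_ann = π/4 × (27.0² − 12.2²) = 455.7 cm^2
t_ext = A_cap·L/Q = 9.469 s
t_ret = A_ann·L/Q = 7.536 s
t_cycle = t_ext + t_ret

t ≈ 17.0 s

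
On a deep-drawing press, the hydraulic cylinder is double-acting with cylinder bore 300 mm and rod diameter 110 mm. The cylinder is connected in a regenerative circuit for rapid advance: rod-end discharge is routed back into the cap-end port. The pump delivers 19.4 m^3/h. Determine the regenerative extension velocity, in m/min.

In regeneration the rod-end outflow joins the pump flow into the cap end, so the net volume the pump must supply per unit advance equals the rod cross-section area.
Rod cross-section A_rod = π/4 × (110 mm)² = 9503 mm^2
v = Q_pump / A_rod

v ≈ 34.0 m/min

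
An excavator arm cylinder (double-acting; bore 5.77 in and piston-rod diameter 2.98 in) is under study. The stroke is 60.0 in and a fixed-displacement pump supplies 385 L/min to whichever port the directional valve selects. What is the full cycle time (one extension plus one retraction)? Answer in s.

Cap-side area A_cap = π/4 × (5.77 in)² = 26.15 in^2
Rod-side annular area A_ann = π/4 × (5.77² − 2.98²) = 19.17 in^2
t_ext = A_cap·L/Q = 4.007 s
t_ret = A_ann·L/Q = 2.938 s
t_cycle = t_ext + t_ret

t ≈ 6.94 s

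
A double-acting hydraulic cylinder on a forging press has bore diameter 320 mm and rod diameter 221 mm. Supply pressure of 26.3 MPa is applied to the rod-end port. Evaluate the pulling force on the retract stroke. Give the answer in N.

F ≈ 1.11e6 N

Rod-side annular area A_ann = π/4 × (320² − 221²) = 42070 mm^2
On retraction the pressure acts on the annular area (bore minus rod).
F = P × A_ann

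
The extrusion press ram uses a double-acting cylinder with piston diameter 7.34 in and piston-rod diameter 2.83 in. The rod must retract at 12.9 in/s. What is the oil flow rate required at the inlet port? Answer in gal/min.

Q ≈ 121 gal/min

Rod-side annular area A_ann = π/4 × (7.34² − 2.83²) = 36.02 in^2
Q = A × v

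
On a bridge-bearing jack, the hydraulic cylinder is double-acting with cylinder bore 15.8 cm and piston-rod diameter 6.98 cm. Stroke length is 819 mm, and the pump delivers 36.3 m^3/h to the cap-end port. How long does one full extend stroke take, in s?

t ≈ 1.59 s

Cap-side area A_cap = π/4 × (15.8 cm)² = 196.1 cm^2
Swept volume V = A × L; t = V / Q = A·L / Q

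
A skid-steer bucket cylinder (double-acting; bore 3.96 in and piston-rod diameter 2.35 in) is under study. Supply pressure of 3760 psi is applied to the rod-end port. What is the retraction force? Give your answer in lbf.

Rod-side annular area A_ann = π/4 × (3.96² − 2.35²) = 7.979 in^2
On retraction the pressure acts on the annular area (bore minus rod).
F = P × A_ann

F ≈ 30000 lbf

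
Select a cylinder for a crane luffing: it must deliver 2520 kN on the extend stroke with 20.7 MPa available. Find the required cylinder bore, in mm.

Extension force acts on the full piston face: F = P × (π/4)D².
D = √(4F / (πP)) = √(4 × 2520 kN / (π × 20.7 MPa))

D ≈ 394 mm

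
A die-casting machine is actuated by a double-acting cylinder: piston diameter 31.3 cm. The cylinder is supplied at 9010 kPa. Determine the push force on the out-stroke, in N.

F ≈ 6.93e5 N

Cap-side area A_cap = π/4 × (31.3 cm)² = 769.4 cm^2
F = P × A_cap = 9010 kPa × A_cap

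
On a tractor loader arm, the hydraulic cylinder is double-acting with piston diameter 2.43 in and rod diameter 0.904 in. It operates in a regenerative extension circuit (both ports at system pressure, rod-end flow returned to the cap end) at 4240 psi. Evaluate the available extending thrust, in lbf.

F ≈ 2720 lbf

With equal pressure on both faces, forces on the annular region cancel; the net push is pressure × rod cross-section.
Rod cross-section A_rod = π/4 × (0.904 in)² = 0.6418 in^2
F = P × A_rod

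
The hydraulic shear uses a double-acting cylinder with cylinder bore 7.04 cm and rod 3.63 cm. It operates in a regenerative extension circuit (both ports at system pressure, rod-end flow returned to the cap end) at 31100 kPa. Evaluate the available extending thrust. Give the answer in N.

With equal pressure on both faces, forces on the annular region cancel; the net push is pressure × rod cross-section.
Rod cross-section A_rod = π/4 × (3.63 cm)² = 10.35 cm^2
F = P × A_rod

F ≈ 32200 N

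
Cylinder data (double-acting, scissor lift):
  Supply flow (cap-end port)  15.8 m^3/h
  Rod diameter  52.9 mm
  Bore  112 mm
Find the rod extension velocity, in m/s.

v ≈ 0.445 m/s

Cap-side area A_cap = π/4 × (112 mm)² = 9852 mm^2
v = Q / A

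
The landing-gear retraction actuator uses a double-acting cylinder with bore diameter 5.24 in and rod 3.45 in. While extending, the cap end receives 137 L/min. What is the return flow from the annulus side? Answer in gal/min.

Cap-side area A_cap = π/4 × (5.24 in)² = 21.57 in^2
Rod-side annular area A_ann = π/4 × (5.24² − 3.45²) = 12.22 in^2
Piston speed v = Q_in/A_cap; rod-end outflow Q_out = v × A_ann = Q_in × A_ann/A_cap.

Q_out ≈ 20.5 gal/min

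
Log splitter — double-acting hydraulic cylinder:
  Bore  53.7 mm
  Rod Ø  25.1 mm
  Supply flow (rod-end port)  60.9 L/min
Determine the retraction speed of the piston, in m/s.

Rod-side annular area A_ann = π/4 × (53.7² − 25.1²) = 1770 mm^2
Flow into the rod-end port fills the annular volume.
v = Q / A

v ≈ 0.573 m/s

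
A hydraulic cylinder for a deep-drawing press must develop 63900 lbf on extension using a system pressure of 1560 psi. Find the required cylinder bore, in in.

Extension force acts on the full piston face: F = P × (π/4)D².
D = √(4F / (πP)) = √(4 × 63900 lbf / (π × 1560 psi))

D ≈ 7.22 in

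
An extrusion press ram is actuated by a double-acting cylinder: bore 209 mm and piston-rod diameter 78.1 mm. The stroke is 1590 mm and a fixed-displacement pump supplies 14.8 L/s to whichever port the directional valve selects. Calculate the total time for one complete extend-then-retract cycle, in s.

t ≈ 6.86 s

Cap-side area A_cap = π/4 × (209 mm)² = 34310 mm^2
Rod-side annular area A_ann = π/4 × (209² − 78.1²) = 29520 mm^2
t_ext = A_cap·L/Q = 3.686 s
t_ret = A_ann·L/Q = 3.171 s
t_cycle = t_ext + t_ret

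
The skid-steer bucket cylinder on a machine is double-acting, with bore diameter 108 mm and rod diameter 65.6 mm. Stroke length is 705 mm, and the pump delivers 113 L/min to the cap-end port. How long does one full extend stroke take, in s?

t ≈ 3.43 s

Cap-side area A_cap = π/4 × (108 mm)² = 9161 mm^2
Swept volume V = A × L; t = V / Q = A·L / Q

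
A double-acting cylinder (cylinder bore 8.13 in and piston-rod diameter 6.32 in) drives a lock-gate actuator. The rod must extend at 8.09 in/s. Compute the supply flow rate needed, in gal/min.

Cap-side area A_cap = π/4 × (8.13 in)² = 51.91 in^2
Q = A × v

Q ≈ 109 gal/min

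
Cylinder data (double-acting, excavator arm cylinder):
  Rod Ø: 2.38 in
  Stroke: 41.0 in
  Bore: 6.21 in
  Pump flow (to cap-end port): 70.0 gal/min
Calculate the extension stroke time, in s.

t ≈ 4.61 s

Cap-side area A_cap = π/4 × (6.21 in)² = 30.29 in^2
Swept volume V = A × L; t = V / Q = A·L / Q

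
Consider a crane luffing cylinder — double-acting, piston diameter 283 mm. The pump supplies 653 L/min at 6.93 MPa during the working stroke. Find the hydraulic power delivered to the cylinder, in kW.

W ≈ 75.4 kW

Hydraulic power = P × Q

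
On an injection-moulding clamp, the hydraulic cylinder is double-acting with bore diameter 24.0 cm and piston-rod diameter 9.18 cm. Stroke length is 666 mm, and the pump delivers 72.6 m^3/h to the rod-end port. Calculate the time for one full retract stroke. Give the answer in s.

t ≈ 1.28 s

Rod-side annular area A_ann = π/4 × (24.0² − 9.18²) = 386.2 cm^2
Swept volume V = A × L; t = V / Q = A·L / Q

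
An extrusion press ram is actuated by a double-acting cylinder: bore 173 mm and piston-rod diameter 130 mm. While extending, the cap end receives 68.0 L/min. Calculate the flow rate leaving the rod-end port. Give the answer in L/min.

Q_out ≈ 29.6 L/min

Cap-side area A_cap = π/4 × (173 mm)² = 23510 mm^2
Rod-side annular area A_ann = π/4 × (173² − 130²) = 10230 mm^2
Piston speed v = Q_in/A_cap; rod-end outflow Q_out = v × A_ann = Q_in × A_ann/A_cap.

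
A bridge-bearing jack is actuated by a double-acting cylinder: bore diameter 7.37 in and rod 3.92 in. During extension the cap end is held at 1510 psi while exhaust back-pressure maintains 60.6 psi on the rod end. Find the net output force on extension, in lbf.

Cap-side area A_cap = π/4 × (7.37 in)² = 42.66 in^2
Rod-side annular area A_ann = π/4 × (7.37² − 3.92²) = 30.59 in^2
Net thrust = P_cap·A_cap − P_rod·A_ann = 64420 lbf − 1854 lbf

F ≈ 62600 lbf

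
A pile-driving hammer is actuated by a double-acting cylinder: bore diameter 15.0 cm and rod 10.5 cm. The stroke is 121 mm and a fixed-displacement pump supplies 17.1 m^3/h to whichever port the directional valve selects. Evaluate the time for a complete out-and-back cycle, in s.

t ≈ 0.680 s

Cap-side area A_cap = π/4 × (15.0 cm)² = 176.7 cm^2
Rod-side annular area A_ann = π/4 × (15.0² − 10.5²) = 90.12 cm^2
t_ext = A_cap·L/Q = 0.4502 s
t_ret = A_ann·L/Q = 0.2296 s
t_cycle = t_ext + t_ret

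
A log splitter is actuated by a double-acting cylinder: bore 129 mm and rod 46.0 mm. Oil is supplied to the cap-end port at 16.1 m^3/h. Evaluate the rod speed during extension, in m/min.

v ≈ 20.5 m/min

Cap-side area A_cap = π/4 × (129 mm)² = 13070 mm^2
v = Q / A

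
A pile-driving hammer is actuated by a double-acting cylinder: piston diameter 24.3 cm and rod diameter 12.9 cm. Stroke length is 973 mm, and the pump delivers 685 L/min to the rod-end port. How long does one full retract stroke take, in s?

t ≈ 2.84 s

Rod-side annular area A_ann = π/4 × (24.3² − 12.9²) = 333.1 cm^2
Swept volume V = A × L; t = V / Q = A·L / Q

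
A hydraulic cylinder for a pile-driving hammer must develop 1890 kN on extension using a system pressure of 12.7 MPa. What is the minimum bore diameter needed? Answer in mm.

D ≈ 435 mm

Extension force acts on the full piston face: F = P × (π/4)D².
D = √(4F / (πP)) = √(4 × 1890 kN / (π × 12.7 MPa))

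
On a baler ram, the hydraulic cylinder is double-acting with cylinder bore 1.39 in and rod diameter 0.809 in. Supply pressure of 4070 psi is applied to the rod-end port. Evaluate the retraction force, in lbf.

Rod-side annular area A_ann = π/4 × (1.39² − 0.809²) = 1.003 in^2
On retraction the pressure acts on the annular area (bore minus rod).
F = P × A_ann

F ≈ 4080 lbf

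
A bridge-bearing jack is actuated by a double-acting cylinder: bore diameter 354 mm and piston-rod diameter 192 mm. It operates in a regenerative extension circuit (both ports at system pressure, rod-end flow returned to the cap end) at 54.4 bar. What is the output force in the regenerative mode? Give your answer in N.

With equal pressure on both faces, forces on the annular region cancel; the net push is pressure × rod cross-section.
Rod cross-section A_rod = π/4 × (192 mm)² = 28950 mm^2
F = P × A_rod

F ≈ 1.58e5 N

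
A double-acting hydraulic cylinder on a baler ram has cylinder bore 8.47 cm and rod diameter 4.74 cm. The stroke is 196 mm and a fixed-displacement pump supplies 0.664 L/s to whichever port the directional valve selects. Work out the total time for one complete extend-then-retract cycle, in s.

Cap-side area A_cap = π/4 × (8.47 cm)² = 56.35 cm^2
Rod-side annular area A_ann = π/4 × (8.47² − 4.74²) = 38.70 cm^2
t_ext = A_cap·L/Q = 1.663 s
t_ret = A_ann·L/Q = 1.142 s
t_cycle = t_ext + t_ret

t ≈ 2.81 s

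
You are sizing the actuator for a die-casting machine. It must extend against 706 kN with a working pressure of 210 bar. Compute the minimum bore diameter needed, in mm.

D ≈ 207 mm

Extension force acts on the full piston face: F = P × (π/4)D².
D = √(4F / (πP)) = √(4 × 706 kN / (π × 210 bar))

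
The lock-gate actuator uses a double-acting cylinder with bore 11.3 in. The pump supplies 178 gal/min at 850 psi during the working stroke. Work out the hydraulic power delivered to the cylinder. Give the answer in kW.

Hydraulic power = P × Q

W ≈ 65.8 kW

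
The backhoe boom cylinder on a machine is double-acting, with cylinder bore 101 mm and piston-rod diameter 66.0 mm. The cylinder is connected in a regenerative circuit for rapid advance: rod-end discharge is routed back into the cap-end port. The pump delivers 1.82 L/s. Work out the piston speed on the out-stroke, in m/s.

In regeneration the rod-end outflow joins the pump flow into the cap end, so the net volume the pump must supply per unit advance equals the rod cross-section area.
Rod cross-section A_rod = π/4 × (66.0 mm)² = 3421 mm^2
v = Q_pump / A_rod

v ≈ 0.532 m/s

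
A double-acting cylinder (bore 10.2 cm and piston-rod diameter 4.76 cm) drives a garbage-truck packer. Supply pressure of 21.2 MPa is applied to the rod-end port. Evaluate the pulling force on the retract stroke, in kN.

Rod-side annular area A_ann = π/4 × (10.2² − 4.76²) = 63.92 cm^2
On retraction the pressure acts on the annular area (bore minus rod).
F = P × A_ann

F ≈ 136 kN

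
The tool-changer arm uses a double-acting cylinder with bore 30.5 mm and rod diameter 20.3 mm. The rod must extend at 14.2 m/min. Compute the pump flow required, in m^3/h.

Cap-side area A_cap = π/4 × (30.5 mm)² = 730.6 mm^2
Q = A × v

Q ≈ 0.622 m^3/h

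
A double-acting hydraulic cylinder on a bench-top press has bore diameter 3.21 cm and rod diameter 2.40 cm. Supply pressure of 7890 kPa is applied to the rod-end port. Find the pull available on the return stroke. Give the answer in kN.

Rod-side annular area A_ann = π/4 × (3.21² − 2.40²) = 3.569 cm^2
On retraction the pressure acts on the annular area (bore minus rod).
F = P × A_ann

F ≈ 2.82 kN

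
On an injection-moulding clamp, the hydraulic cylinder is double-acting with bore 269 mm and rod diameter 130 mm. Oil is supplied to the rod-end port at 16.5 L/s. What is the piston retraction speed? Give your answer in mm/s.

Rod-side annular area A_ann = π/4 × (269² − 130²) = 43560 mm^2
Flow into the rod-end port fills the annular volume.
v = Q / A

v ≈ 379 mm/s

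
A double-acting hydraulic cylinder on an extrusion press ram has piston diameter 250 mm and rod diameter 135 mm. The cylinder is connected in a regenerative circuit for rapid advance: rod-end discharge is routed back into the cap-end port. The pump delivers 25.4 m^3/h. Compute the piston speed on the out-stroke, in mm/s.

In regeneration the rod-end outflow joins the pump flow into the cap end, so the net volume the pump must supply per unit advance equals the rod cross-section area.
Rod cross-section A_rod = π/4 × (135 mm)² = 14310 mm^2
v = Q_pump / A_rod

v ≈ 493 mm/s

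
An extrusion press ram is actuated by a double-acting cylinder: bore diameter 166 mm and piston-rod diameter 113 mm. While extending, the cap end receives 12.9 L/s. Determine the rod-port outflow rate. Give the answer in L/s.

Q_out ≈ 6.92 L/s

Cap-side area A_cap = π/4 × (166 mm)² = 21640 mm^2
Rod-side annular area A_ann = π/4 × (166² − 113²) = 11610 mm^2
Piston speed v = Q_in/A_cap; rod-end outflow Q_out = v × A_ann = Q_in × A_ann/A_cap.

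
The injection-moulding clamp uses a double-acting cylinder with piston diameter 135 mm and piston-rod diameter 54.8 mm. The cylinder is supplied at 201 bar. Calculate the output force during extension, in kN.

Cap-side area A_cap = π/4 × (135 mm)² = 14310 mm^2
F = P × A_cap = 201 bar × A_cap

F ≈ 288 kN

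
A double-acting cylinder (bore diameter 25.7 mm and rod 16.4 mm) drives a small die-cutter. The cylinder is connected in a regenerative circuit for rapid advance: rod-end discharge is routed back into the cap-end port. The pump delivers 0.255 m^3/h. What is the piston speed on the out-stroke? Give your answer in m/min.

In regeneration the rod-end outflow joins the pump flow into the cap end, so the net volume the pump must supply per unit advance equals the rod cross-section area.
Rod cross-section A_rod = π/4 × (16.4 mm)² = 211.2 mm^2
v = Q_pump / A_rod

v ≈ 20.1 m/min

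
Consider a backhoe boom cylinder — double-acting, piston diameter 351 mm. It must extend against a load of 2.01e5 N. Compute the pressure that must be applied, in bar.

P ≈ 20.8 bar

Cap-side area A_cap = π/4 × (351 mm)² = 96760 mm^2
P = F / A = 2.01e5 N / A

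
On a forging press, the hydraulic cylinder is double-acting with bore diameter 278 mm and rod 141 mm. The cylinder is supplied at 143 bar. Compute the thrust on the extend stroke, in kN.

Cap-side area A_cap = π/4 × (278 mm)² = 60700 mm^2
F = P × A_cap = 143 bar × A_cap

F ≈ 868 kN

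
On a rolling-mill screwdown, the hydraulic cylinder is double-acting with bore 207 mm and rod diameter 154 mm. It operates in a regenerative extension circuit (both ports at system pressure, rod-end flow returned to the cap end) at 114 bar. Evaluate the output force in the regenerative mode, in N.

F ≈ 2.12e5 N

With equal pressure on both faces, forces on the annular region cancel; the net push is pressure × rod cross-section.
Rod cross-section A_rod = π/4 × (154 mm)² = 18630 mm^2
F = P × A_rod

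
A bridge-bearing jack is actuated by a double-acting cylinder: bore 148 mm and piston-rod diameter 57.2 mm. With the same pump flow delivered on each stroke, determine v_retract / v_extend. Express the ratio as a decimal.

Cap-side area A_cap = π/4 × (148 mm)² = 17200 mm^2
Rod-side annular area A_ann = π/4 × (148² − 57.2²) = 14630 mm^2
For equal Q, v ∝ 1/A, so v_ret/v_ext = A_cap/A_ann.

v_ret/v_ext ≈ 1.18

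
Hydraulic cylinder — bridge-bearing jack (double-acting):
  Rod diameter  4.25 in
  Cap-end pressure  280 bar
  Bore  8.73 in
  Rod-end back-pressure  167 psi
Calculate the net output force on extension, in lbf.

F ≈ 2.35e5 lbf

Cap-side area A_cap = π/4 × (8.73 in)² = 59.86 in^2
Rod-side annular area A_ann = π/4 × (8.73² − 4.25²) = 45.67 in^2
Net thrust = P_cap·A_cap − P_rod·A_ann = 2.431e5 lbf − 7627 lbf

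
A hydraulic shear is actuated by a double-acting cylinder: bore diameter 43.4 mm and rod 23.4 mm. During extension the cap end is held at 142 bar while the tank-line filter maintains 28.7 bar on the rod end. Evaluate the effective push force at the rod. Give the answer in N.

F ≈ 18000 N

Cap-side area A_cap = π/4 × (43.4 mm)² = 1479 mm^2
Rod-side annular area A_ann = π/4 × (43.4² − 23.4²) = 1049 mm^2
Net thrust = P_cap·A_cap − P_rod·A_ann = 21010 N − 3011 N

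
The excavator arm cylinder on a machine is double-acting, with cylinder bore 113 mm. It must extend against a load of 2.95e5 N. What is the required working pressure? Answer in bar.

Cap-side area A_cap = π/4 × (113 mm)² = 10030 mm^2
P = F / A = 2.95e5 N / A

P ≈ 294 bar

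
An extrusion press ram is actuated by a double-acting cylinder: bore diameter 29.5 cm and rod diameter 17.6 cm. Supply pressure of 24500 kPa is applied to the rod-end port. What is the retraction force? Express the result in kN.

Rod-side annular area A_ann = π/4 × (29.5² − 17.6²) = 440.2 cm^2
On retraction the pressure acts on the annular area (bore minus rod).
F = P × A_ann

F ≈ 1080 kN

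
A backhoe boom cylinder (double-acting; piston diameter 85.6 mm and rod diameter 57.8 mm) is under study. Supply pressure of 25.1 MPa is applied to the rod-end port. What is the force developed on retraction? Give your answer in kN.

Rod-side annular area A_ann = π/4 × (85.6² − 57.8²) = 3131 mm^2
On retraction the pressure acts on the annular area (bore minus rod).
F = P × A_ann

F ≈ 78.6 kN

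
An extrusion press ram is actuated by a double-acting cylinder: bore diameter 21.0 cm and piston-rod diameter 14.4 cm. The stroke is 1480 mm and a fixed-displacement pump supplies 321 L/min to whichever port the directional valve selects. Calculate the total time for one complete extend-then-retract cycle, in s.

t ≈ 14.7 s

Cap-side area A_cap = π/4 × (21.0 cm)² = 346.4 cm^2
Rod-side annular area A_ann = π/4 × (21.0² − 14.4²) = 183.5 cm^2
t_ext = A_cap·L/Q = 9.582 s
t_ret = A_ann·L/Q = 5.076 s
t_cycle = t_ext + t_ret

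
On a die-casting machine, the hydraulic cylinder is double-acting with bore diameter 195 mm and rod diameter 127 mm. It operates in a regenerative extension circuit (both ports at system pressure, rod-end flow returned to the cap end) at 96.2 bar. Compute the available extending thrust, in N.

With equal pressure on both faces, forces on the annular region cancel; the net push is pressure × rod cross-section.
Rod cross-section A_rod = π/4 × (127 mm)² = 12670 mm^2
F = P × A_rod

F ≈ 1.22e5 N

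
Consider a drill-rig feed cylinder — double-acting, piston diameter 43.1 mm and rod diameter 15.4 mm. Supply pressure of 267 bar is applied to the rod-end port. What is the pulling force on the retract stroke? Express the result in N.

Rod-side annular area A_ann = π/4 × (43.1² − 15.4²) = 1273 mm^2
On retraction the pressure acts on the annular area (bore minus rod).
F = P × A_ann

F ≈ 34000 N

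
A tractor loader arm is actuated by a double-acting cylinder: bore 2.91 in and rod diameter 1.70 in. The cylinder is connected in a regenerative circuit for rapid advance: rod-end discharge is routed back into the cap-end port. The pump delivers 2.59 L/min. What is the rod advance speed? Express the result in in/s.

v ≈ 1.16 in/s

In regeneration the rod-end outflow joins the pump flow into the cap end, so the net volume the pump must supply per unit advance equals the rod cross-section area.
Rod cross-section A_rod = π/4 × (1.70 in)² = 2.270 in^2
v = Q_pump / A_rod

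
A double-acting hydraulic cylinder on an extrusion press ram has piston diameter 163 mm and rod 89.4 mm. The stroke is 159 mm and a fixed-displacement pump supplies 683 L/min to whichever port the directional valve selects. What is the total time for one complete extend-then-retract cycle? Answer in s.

t ≈ 0.495 s

Cap-side area A_cap = π/4 × (163 mm)² = 20870 mm^2
Rod-side annular area A_ann = π/4 × (163² − 89.4²) = 14590 mm^2
t_ext = A_cap·L/Q = 0.2915 s
t_ret = A_ann·L/Q = 0.2038 s
t_cycle = t_ext + t_ret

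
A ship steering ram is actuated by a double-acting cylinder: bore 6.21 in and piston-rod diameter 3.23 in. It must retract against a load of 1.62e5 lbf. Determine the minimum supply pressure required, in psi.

Rod-side annular area A_ann = π/4 × (6.21² − 3.23²) = 22.09 in^2
Retraction: pressure acts on the annular area.
P = F / A = 1.62e5 lbf / A

P ≈ 7330 psi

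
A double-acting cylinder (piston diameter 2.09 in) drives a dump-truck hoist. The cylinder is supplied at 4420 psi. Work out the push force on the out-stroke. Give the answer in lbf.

F ≈ 15200 lbf

Cap-side area A_cap = π/4 × (2.09 in)² = 3.431 in^2
F = P × A_cap = 4420 psi × A_cap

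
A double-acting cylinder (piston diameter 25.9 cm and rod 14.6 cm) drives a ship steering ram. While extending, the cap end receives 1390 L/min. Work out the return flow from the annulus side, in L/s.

Cap-side area A_cap = π/4 × (25.9 cm)² = 526.9 cm^2
Rod-side annular area A_ann = π/4 × (25.9² − 14.6²) = 359.4 cm^2
Piston speed v = Q_in/A_cap; rod-end outflow Q_out = v × A_ann = Q_in × A_ann/A_cap.

Q_out ≈ 15.8 L/s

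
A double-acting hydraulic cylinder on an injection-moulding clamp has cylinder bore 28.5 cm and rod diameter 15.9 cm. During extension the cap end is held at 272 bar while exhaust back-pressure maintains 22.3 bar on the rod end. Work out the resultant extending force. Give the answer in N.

F ≈ 1.64e6 N

Cap-side area A_cap = π/4 × (28.5 cm)² = 637.9 cm^2
Rod-side annular area A_ann = π/4 × (28.5² − 15.9²) = 439.4 cm^2
Net thrust = P_cap·A_cap − P_rod·A_ann = 1.735e6 N − 97980 N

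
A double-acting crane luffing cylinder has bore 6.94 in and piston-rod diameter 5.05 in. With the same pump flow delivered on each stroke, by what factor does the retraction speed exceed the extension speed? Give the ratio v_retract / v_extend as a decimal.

v_ret/v_ext ≈ 2.13

Cap-side area A_cap = π/4 × (6.94 in)² = 37.83 in^2
Rod-side annular area A_ann = π/4 × (6.94² − 5.05²) = 17.80 in^2
For equal Q, v ∝ 1/A, so v_ret/v_ext = A_cap/A_ann.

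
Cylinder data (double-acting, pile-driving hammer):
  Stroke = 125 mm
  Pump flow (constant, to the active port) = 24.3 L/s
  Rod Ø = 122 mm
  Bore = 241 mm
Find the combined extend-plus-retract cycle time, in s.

t ≈ 0.409 s

Cap-side area A_cap = π/4 × (241 mm)² = 45620 mm^2
Rod-side annular area A_ann = π/4 × (241² − 122²) = 33930 mm^2
t_ext = A_cap·L/Q = 0.2347 s
t_ret = A_ann·L/Q = 0.1745 s
t_cycle = t_ext + t_ret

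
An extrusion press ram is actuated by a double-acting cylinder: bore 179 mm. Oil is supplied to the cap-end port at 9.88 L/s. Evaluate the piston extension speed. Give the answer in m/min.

v ≈ 23.6 m/min

Cap-side area A_cap = π/4 × (179 mm)² = 25160 mm^2
v = Q / A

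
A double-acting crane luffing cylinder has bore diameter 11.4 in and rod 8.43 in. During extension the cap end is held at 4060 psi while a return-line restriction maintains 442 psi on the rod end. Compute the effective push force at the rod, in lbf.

Cap-side area A_cap = π/4 × (11.4 in)² = 102.1 in^2
Rod-side annular area A_ann = π/4 × (11.4² − 8.43²) = 46.26 in^2
Net thrust = P_cap·A_cap − P_rod·A_ann = 4.144e5 lbf − 20450 lbf

F ≈ 3.94e5 lbf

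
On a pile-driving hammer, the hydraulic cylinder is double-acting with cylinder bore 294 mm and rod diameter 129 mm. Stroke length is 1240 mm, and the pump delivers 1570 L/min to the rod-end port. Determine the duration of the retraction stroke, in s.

t ≈ 2.60 s

Rod-side annular area A_ann = π/4 × (294² − 129²) = 54820 mm^2
Swept volume V = A × L; t = V / Q = A·L / Q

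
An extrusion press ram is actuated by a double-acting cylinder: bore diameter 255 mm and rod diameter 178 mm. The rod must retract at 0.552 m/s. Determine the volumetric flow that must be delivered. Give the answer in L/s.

Rod-side annular area A_ann = π/4 × (255² − 178²) = 26190 mm^2
Q = A × v

Q ≈ 14.5 L/s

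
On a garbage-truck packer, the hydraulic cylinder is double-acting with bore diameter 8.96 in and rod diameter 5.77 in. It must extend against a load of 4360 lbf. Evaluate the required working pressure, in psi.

P ≈ 69.1 psi

Cap-side area A_cap = π/4 × (8.96 in)² = 63.05 in^2
P = F / A = 4360 lbf / A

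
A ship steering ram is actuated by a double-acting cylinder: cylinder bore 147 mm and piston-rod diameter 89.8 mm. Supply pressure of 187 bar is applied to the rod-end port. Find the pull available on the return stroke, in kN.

F ≈ 199 kN

Rod-side annular area A_ann = π/4 × (147² − 89.8²) = 10640 mm^2
On retraction the pressure acts on the annular area (bore minus rod).
F = P × A_ann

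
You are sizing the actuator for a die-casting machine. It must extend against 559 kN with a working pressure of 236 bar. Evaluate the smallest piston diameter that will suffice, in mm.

Extension force acts on the full piston face: F = P × (π/4)D².
D = √(4F / (πP)) = √(4 × 559 kN / (π × 236 bar))

D ≈ 174 mm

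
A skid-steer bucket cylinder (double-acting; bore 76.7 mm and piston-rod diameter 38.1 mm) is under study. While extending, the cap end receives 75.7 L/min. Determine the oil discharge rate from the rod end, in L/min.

Cap-side area A_cap = π/4 × (76.7 mm)² = 4620 mm^2
Rod-side annular area A_ann = π/4 × (76.7² − 38.1²) = 3480 mm^2
Piston speed v = Q_in/A_cap; rod-end outflow Q_out = v × A_ann = Q_in × A_ann/A_cap.

Q_out ≈ 57.0 L/min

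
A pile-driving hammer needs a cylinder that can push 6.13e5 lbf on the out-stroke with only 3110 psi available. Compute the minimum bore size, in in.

Extension force acts on the full piston face: F = P × (π/4)D².
D = √(4F / (πP)) = √(4 × 6.13e5 lbf / (π × 3110 psi))

D ≈ 15.8 in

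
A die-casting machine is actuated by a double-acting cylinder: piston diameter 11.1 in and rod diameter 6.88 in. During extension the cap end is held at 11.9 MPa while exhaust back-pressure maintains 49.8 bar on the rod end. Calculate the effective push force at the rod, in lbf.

F ≈ 1.24e5 lbf

Cap-side area A_cap = π/4 × (11.1 in)² = 96.77 in^2
Rod-side annular area A_ann = π/4 × (11.1² − 6.88²) = 59.59 in^2
Net thrust = P_cap·A_cap − P_rod·A_ann = 1.670e5 lbf − 43040 lbf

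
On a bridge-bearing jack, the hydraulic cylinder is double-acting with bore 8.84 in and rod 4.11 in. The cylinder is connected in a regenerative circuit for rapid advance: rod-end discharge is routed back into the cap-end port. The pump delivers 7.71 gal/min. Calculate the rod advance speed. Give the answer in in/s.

In regeneration the rod-end outflow joins the pump flow into the cap end, so the net volume the pump must supply per unit advance equals the rod cross-section area.
Rod cross-section A_rod = π/4 × (4.11 in)² = 13.27 in^2
v = Q_pump / A_rod

v ≈ 2.24 in/s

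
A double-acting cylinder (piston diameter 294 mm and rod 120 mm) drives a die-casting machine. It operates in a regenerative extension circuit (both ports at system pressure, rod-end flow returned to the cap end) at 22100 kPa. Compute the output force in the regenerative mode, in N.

F ≈ 2.50e5 N

With equal pressure on both faces, forces on the annular region cancel; the net push is pressure × rod cross-section.
Rod cross-section A_rod = π/4 × (120 mm)² = 11310 mm^2
F = P × A_rod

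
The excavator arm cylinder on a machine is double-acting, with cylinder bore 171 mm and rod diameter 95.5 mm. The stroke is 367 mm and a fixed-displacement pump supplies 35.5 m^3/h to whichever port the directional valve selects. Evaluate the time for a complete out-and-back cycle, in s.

Cap-side area A_cap = π/4 × (171 mm)² = 22970 mm^2
Rod-side annular area A_ann = π/4 × (171² − 95.5²) = 15800 mm^2
t_ext = A_cap·L/Q = 0.8547 s
t_ret = A_ann·L/Q = 0.5881 s
t_cycle = t_ext + t_ret

t ≈ 1.44 s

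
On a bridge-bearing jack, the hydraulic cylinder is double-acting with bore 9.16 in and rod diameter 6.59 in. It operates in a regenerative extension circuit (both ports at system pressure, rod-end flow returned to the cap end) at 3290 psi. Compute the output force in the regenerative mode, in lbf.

F ≈ 1.12e5 lbf

With equal pressure on both faces, forces on the annular region cancel; the net push is pressure × rod cross-section.
Rod cross-section A_rod = π/4 × (6.59 in)² = 34.11 in^2
F = P × A_rod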